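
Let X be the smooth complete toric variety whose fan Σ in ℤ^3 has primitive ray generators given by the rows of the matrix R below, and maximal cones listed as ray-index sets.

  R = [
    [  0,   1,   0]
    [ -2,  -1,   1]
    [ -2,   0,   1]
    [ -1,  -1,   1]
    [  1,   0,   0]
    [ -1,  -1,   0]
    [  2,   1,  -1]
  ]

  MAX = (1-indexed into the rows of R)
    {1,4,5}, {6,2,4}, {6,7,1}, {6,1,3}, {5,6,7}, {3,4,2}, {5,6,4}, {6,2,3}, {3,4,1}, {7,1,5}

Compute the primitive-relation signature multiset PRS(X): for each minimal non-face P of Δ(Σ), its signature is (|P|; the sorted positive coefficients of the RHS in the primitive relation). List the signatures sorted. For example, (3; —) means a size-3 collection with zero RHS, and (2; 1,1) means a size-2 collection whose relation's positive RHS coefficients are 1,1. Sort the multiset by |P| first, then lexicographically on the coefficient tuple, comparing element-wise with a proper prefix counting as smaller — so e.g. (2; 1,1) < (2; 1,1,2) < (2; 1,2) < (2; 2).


The 9 primitive collections of Σ (r=7, n=3):

  P={2,7}:  v_{2} + v_{7} = 0  so sig = (2; —)
  P={1,2}:  v_{1} + v_{2} = v_{3}  so sig = (2; 1)
  P={2,5}:  v_{2} + v_{5} = v_{4}  so sig = (2; 1)
  P={3,7}:  v_{3} + v_{7} = v_{1}  so sig = (2; 1)
  P={4,7}:  v_{4} + v_{7} = v_{5}  so sig = (2; 1)
  P={3,5}:  v_{3} + v_{5} = v_{1} + v_{4}  so sig = (2; 1,1)
  P={1,5,6}:  v_{1} + v_{5} + v_{6} = 0  so sig = (3; —)
  P={1,4,6}:  v_{1} + v_{4} + v_{6} = v_{2}  so sig = (3; 1)
  P={3,4,6}:  v_{3} + v_{4} + v_{6} = 2·v_{2}  so sig = (3; 2)

Hence PRS(X_Σ) =
{ (2; —),  (2; 1) ×4,  (2; 1,1),  (3; —),  (3; 1),  (3; 2) }


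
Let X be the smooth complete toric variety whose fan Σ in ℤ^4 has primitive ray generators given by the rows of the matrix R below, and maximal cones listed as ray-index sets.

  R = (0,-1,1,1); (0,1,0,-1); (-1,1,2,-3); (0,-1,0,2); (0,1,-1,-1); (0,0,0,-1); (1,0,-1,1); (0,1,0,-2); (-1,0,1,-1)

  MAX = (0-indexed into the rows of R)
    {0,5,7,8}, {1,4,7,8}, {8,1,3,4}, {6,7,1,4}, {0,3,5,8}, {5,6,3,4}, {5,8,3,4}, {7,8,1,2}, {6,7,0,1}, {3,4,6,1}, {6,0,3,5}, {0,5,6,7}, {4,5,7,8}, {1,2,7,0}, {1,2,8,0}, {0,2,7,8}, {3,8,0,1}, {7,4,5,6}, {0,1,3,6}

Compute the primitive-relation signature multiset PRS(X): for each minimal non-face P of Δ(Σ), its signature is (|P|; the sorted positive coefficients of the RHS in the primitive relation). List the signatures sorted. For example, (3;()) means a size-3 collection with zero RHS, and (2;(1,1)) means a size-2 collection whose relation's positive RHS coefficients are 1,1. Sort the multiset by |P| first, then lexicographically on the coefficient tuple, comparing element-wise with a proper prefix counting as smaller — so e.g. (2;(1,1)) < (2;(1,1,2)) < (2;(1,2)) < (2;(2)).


9 collections generate NE(X_Σ); each relation:

  {0,4}:  v_{0} + v_{4} = 0  so sig = (2;())
  {3,7}:  v_{3} + v_{7} = 0  so sig = (2;())
  {6,8}:  v_{6} + v_{8} = 0  so sig = (2;())
  {1,5}:  v_{1} + v_{5} = v_{7}  so sig = (2;(1))
  {2,3}:  v_{2} + v_{3} = v_{0} + v_{1} + v_{8}  so sig = (2;(1,1,1))
  {2,4}:  v_{2} + v_{4} = v_{1} + v_{7} + v_{8}  so sig = (2;(1,1,1))
  {2,6}:  v_{2} + v_{6} = v_{0} + v_{1} + v_{7}  so sig = (2;(1,1,1))
  {2,5}:  v_{2} + v_{5} = v_{0} + 2·v_{7} + v_{8}  so sig = (2;(1,1,2))
  {0,1,7,8}:  v_{0} + v_{1} + v_{7} + v_{8} = v_{2}  so sig = (4;(1))

so the primitive-relation signature multiset is
    |P|=2: 8 collections, coeffs (), (), (), (1), (1,1,1), (1,1,1), (1,1,1), (1,1,2)
    |P|=4: 1 collection, coeffs (1)


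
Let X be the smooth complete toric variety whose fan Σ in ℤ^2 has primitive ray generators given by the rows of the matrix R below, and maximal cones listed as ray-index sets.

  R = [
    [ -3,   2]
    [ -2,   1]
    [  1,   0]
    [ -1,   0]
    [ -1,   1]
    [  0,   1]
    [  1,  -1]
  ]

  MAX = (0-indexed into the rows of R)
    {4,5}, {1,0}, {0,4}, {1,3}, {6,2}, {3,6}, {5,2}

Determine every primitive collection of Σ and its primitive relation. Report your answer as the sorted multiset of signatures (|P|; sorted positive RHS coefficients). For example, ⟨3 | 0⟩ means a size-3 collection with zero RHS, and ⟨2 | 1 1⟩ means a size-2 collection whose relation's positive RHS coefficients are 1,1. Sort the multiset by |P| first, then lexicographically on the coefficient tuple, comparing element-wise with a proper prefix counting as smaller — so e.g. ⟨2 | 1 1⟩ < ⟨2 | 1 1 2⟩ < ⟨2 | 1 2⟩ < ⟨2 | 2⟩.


|primitive collections| = 14. Relations:

  • {2,3}:  v_{2} + v_{3} = 0 ; sig = ⟨2 | 0⟩
  • {4,6}:  v_{4} + v_{6} = 0 ; sig = ⟨2 | 0⟩
  • {0,6}:  v_{0} + v_{6} = v_{1} ; sig = ⟨2 | 1⟩
  • {1,2}:  v_{1} + v_{2} = v_{4} ; sig = ⟨2 | 1⟩
  • {1,4}:  v_{1} + v_{4} = v_{0} ; sig = ⟨2 | 1⟩
  • {1,6}:  v_{1} + v_{6} = v_{3} ; sig = ⟨2 | 1⟩
  • {2,4}:  v_{2} + v_{4} = v_{5} ; sig = ⟨2 | 1⟩
  • {3,4}:  v_{3} + v_{4} = v_{1} ; sig = ⟨2 | 1⟩
  • {3,5}:  v_{3} + v_{5} = v_{4} ; sig = ⟨2 | 1⟩
  • {5,6}:  v_{5} + v_{6} = v_{2} ; sig = ⟨2 | 1⟩
  • {0,2}:  v_{0} + v_{2} = 2·v_{4} ; sig = ⟨2 | 2⟩
  • {0,3}:  v_{0} + v_{3} = 2·v_{1} ; sig = ⟨2 | 2⟩
  • {1,5}:  v_{1} + v_{5} = 2·v_{4} ; sig = ⟨2 | 2⟩
  • {0,5}:  v_{0} + v_{5} = 3·v_{4} ; sig = ⟨2 | 3⟩

Signatures (|P|; sorted positive RHS coefficients), sorted:
[⟨2 | 0⟩, ⟨2 | 0⟩, ⟨2 | 1⟩, ⟨2 | 1⟩, ⟨2 | 1⟩, ⟨2 | 1⟩, ⟨2 | 1⟩, ⟨2 | 1⟩, ⟨2 | 1⟩, ⟨2 | 1⟩, ⟨2 | 2⟩, ⟨2 | 2⟩, ⟨2 | 2⟩, ⟨2 | 3⟩]


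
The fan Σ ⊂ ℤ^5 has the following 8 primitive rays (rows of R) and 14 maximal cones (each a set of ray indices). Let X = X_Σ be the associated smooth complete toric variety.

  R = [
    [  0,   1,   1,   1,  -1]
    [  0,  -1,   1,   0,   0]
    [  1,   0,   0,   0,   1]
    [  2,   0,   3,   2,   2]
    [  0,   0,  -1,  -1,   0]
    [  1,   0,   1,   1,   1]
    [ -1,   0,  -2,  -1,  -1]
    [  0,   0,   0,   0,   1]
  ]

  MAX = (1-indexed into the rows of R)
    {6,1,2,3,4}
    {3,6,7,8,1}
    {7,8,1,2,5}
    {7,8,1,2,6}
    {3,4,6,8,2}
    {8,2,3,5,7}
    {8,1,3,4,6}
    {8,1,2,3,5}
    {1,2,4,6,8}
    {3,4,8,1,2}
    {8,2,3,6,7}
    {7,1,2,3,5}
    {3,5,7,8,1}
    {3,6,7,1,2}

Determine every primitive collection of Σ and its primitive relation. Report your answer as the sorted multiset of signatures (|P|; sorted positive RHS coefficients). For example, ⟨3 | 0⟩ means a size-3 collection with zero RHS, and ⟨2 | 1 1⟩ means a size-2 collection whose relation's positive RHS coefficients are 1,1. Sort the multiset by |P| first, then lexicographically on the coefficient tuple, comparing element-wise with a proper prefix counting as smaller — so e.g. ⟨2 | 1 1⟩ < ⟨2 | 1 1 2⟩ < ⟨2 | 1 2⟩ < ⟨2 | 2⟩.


|primitive collections| = 5. Relations:

  P={4,7}:  v_{4} + v_{7} = v_{6}  so sig = ⟨2 | 1⟩
  P={5,6}:  v_{5} + v_{6} = v_{3}  so sig = ⟨2 | 1⟩
  P={4,5}:  v_{4} + v_{5} = v_{1} + v_{2} + 2·v_{3} + v_{8}  so sig = ⟨2 | 1 1 1 2⟩
  P={1,2,3,7,8}:  v_{1} + v_{2} + v_{3} + v_{7} + v_{8} = 0  so sig = ⟨5 | 0⟩
  P={1,2,3,6,8}:  v_{1} + v_{2} + v_{3} + v_{6} + v_{8} = v_{4}  so sig = ⟨5 | 1⟩

so the primitive-relation signature multiset is
{ ⟨2 | 1⟩ ×2,  ⟨2 | 1 1 1 2⟩,  ⟨5 | 0⟩,  ⟨5 | 1⟩ }


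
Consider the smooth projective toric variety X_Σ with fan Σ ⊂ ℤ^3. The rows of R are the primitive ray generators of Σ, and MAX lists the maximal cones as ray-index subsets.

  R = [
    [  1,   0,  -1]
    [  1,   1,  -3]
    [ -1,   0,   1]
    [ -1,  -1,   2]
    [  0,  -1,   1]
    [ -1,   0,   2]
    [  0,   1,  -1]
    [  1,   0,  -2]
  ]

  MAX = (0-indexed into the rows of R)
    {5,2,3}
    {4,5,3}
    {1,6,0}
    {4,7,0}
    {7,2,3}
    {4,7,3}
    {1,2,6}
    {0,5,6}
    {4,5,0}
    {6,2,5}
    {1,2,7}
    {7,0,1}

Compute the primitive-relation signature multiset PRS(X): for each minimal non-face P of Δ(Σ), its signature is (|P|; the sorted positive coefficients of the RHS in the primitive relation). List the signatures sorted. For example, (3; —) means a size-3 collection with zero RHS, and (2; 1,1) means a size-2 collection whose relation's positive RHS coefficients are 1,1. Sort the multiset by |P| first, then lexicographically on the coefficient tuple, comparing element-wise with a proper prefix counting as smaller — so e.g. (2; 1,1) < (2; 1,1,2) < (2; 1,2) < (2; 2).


Minimal non-faces — 10 found among 8 rays, 12 max cones:

  • {0,2}:  v_{0} + v_{2} = 0 — sig = (2; —)
  • {4,6}:  v_{4} + v_{6} = 0 — sig = (2; —)
  • {5,7}:  v_{5} + v_{7} = 0 — sig = (2; —)
  • {0,3}:  v_{0} + v_{3} = v_{4} — sig = (2; 1)
  • {1,4}:  v_{1} + v_{4} = v_{7} — sig = (2; 1)
  • {1,5}:  v_{1} + v_{5} = v_{6} — sig = (2; 1)
  • {2,4}:  v_{2} + v_{4} = v_{3} — sig = (2; 1)
  • {3,6}:  v_{3} + v_{6} = v_{2} — sig = (2; 1)
  • {6,7}:  v_{6} + v_{7} = v_{1} — sig = (2; 1)
  • {1,3}:  v_{1} + v_{3} = v_{2} + v_{7} — sig = (2; 1,1)

Signatures (|P|; sorted positive RHS coefficients), sorted:
{ (2; —) ×3,  (2; 1) ×6,  (2; 1,1) }


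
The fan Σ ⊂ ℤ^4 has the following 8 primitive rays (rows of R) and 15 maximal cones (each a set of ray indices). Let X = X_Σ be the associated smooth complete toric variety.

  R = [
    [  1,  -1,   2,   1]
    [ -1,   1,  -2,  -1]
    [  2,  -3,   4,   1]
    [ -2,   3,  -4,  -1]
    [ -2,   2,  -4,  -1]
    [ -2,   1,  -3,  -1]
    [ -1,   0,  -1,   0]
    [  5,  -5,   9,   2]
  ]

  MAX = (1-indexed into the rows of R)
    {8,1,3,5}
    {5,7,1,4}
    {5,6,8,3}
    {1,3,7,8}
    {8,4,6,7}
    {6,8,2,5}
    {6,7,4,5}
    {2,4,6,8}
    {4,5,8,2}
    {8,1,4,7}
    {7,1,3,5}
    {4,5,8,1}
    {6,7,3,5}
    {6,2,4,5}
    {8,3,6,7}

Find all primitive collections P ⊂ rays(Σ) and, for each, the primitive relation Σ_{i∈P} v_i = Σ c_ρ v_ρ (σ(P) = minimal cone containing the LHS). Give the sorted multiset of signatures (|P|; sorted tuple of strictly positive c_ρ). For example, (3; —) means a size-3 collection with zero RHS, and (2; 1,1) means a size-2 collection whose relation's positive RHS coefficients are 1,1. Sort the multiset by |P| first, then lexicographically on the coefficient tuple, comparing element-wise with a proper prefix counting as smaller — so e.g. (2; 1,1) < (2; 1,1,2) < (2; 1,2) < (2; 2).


Σ has 7 primitive collections:

  P={1,2}:  v_{1} + v_{2} = 0 — sig = (2; —)
  P={3,4}:  v_{3} + v_{4} = 0 — sig = (2; —)
  P={1,6}:  v_{1} + v_{6} = v_{7} — sig = (2; 1)
  P={2,7}:  v_{2} + v_{7} = v_{6} — sig = (2; 1)
  P={2,3}:  v_{2} + v_{3} = v_{5} + v_{6} + v_{8} — sig = (2; 1,1,1)
  P={5,7,8}:  v_{5} + v_{7} + v_{8} = v_{3} — sig = (3; 1)
  P={4,5,6,8}:  v_{4} + v_{5} + v_{6} + v_{8} = v_{2} — sig = (4; 1)

Signatures (|P|; sorted positive RHS coefficients), sorted:
    |P|=2: 5 collections, coeffs (), (), (1), (1), (1,1,1)
    |P|=3: 1 collection, coeffs (1)
    |P|=4: 1 collection, coeffs (1)


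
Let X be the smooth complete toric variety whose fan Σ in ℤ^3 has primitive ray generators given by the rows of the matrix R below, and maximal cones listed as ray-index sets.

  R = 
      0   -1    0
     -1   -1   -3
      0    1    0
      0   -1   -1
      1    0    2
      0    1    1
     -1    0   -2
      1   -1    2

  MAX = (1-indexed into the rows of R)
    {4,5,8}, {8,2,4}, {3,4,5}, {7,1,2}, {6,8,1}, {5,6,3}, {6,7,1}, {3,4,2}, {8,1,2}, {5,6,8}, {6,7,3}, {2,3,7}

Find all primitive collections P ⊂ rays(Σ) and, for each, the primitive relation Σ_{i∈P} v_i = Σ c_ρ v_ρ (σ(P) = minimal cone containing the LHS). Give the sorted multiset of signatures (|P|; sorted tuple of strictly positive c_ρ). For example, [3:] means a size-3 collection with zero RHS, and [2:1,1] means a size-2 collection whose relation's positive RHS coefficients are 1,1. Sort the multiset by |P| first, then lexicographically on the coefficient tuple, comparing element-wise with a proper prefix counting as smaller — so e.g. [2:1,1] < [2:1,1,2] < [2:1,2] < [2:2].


Primitive collections (10):

  P = {1,3}:  v_{1} + v_{3} = 0  ⇒ sig = [2:]
  P = {4,6}:  v_{4} + v_{6} = 0  ⇒ sig = [2:]
  P = {5,7}:  v_{5} + v_{7} = 0  ⇒ sig = [2:]
  P = {1,5}:  v_{1} + v_{5} = v_{8}  ⇒ sig = [2:1]
  P = {2,5}:  v_{2} + v_{5} = v_{4}  ⇒ sig = [2:1]
  P = {2,6}:  v_{2} + v_{6} = v_{7}  ⇒ sig = [2:1]
  P = {3,8}:  v_{3} + v_{8} = v_{5}  ⇒ sig = [2:1]
  P = {4,7}:  v_{4} + v_{7} = v_{2}  ⇒ sig = [2:1]
  P = {7,8}:  v_{7} + v_{8} = v_{1}  ⇒ sig = [2:1]
  P = {1,4}:  v_{1} + v_{4} = v_{2} + v_{8}  ⇒ sig = [2:1,1]

Hence PRS(X_Σ) =
{ [2:] ×3,  [2:1] ×6,  [2:1,1] }


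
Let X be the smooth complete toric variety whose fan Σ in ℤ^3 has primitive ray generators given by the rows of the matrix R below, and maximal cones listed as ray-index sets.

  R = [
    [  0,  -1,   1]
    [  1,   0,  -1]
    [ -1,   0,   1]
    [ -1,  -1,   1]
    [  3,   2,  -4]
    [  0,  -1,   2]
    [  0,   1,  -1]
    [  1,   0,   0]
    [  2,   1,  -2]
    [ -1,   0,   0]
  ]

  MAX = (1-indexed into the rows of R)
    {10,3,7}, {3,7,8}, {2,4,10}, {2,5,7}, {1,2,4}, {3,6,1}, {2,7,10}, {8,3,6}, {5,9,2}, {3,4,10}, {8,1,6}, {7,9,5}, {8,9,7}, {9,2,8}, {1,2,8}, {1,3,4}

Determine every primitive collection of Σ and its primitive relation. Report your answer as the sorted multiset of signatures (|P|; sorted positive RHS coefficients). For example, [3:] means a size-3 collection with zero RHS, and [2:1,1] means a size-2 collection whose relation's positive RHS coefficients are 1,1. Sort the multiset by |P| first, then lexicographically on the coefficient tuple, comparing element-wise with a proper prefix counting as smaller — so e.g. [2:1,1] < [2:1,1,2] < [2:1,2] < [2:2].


24 collections generate NE(X_Σ); each relation:

  {1,7}:  v_{1} + v_{7} = 0  so sig = [2:]
  {2,3}:  v_{2} + v_{3} = 0  so sig = [2:]
  {8,10}:  v_{8} + v_{10} = 0  so sig = [2:]
  {1,10}:  v_{1} + v_{10} = v_{4}  so sig = [2:1]
  {4,7}:  v_{4} + v_{7} = v_{10}  so sig = [2:1]
  {4,8}:  v_{4} + v_{8} = v_{1}  so sig = [2:1]
  {4,9}:  v_{4} + v_{9} = v_{2}  so sig = [2:1]
  {1,5}:  v_{1} + v_{5} = v_{2} + v_{9}  so sig = [2:1,1]
  {1,9}:  v_{1} + v_{9} = v_{2} + v_{8}  so sig = [2:1,1]
  {2,6}:  v_{2} + v_{6} = v_{1} + v_{8}  so sig = [2:1,1]
  {3,5}:  v_{3} + v_{5} = v_{7} + v_{9}  so sig = [2:1,1]
  {3,9}:  v_{3} + v_{9} = v_{7} + v_{8}  so sig = [2:1,1]
  {5,6}:  v_{5} + v_{6} = v_{8} + v_{9}  so sig = [2:1,1]
  {6,7}:  v_{6} + v_{7} = v_{3} + v_{8}  so sig = [2:1,1]
  {6,10}:  v_{6} + v_{10} = v_{1} + v_{3}  so sig = [2:1,1]
  {9,10}:  v_{9} + v_{10} = v_{2} + v_{7}  so sig = [2:1,1]
  {4,5}:  v_{4} + v_{5} = 2·v_{2} + v_{7}  so sig = [2:1,2]
  {4,6}:  v_{4} + v_{6} = 2·v_{1} + v_{3}  so sig = [2:1,2]
  {5,8}:  v_{5} + v_{8} = 2·v_{9}  so sig = [2:2]
  {6,9}:  v_{6} + v_{9} = 2·v_{8}  so sig = [2:2]
  {5,10}:  v_{5} + v_{10} = 2·v_{2} + 2·v_{7}  so sig = [2:2,2]
  {1,3,8}:  v_{1} + v_{3} + v_{8} = v_{6}  so sig = [3:1]
  {2,7,8}:  v_{2} + v_{7} + v_{8} = v_{9}  so sig = [3:1]
  {2,7,9}:  v_{2} + v_{7} + v_{9} = v_{5}  so sig = [3:1]

Signatures (|P|; sorted positive RHS coefficients), sorted:
    [2:]
    [2:]
    [2:]
    [2:1]
    [2:1]
    [2:1]
    [2:1]
    [2:1,1]
    [2:1,1]
    [2:1,1]
    [2:1,1]
    [2:1,1]
    [2:1,1]
    [2:1,1]
    [2:1,1]
    [2:1,1]
    [2:1,2]
    [2:1,2]
    [2:2]
    [2:2]
    [2:2,2]
    [3:1]
    [3:1]
    [3:1]


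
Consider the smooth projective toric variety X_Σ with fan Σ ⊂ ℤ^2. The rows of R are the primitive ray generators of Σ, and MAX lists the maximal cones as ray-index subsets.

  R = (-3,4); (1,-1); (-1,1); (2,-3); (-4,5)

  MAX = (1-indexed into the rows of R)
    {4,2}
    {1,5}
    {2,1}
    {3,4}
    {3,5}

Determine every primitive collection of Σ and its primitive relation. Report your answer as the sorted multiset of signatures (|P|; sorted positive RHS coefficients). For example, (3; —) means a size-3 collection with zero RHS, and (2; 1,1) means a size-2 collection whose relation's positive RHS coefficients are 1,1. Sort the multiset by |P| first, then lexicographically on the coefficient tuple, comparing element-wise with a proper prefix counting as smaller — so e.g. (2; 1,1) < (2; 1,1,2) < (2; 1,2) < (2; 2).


5 collections generate NE(X_Σ); each relation:

  • {2,3}:  v_{2} + v_{3} = 0 — sig = (2; —)
  • {1,3}:  v_{1} + v_{3} = v_{5} — sig = (2; 1)
  • {1,4}:  v_{1} + v_{4} = v_{3} — sig = (2; 1)
  • {2,5}:  v_{2} + v_{5} = v_{1} — sig = (2; 1)
  • {4,5}:  v_{4} + v_{5} = 2·v_{3} — sig = (2; 2)

Hence PRS(X_Σ) =
    (2; —)
    (2; 1)
    (2; 1)
    (2; 1)
    (2; 2)


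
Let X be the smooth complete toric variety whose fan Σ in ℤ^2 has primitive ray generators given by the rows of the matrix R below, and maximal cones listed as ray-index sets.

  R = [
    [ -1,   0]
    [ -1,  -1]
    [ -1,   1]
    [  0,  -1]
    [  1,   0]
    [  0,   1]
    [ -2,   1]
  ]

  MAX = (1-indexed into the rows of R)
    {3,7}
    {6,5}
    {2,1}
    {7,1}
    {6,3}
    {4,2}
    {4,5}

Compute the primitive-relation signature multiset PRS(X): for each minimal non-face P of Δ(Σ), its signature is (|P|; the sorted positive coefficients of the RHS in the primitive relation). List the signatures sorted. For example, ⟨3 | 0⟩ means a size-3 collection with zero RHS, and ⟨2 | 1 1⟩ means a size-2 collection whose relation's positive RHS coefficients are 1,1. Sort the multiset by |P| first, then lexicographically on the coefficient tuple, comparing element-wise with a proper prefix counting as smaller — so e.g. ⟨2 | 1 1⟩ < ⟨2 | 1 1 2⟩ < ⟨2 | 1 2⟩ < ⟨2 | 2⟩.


Δ(Σ) — 7 vertices, 14 min non-faces:

  P = {1,5}:  v_{1} + v_{5} = 0  ⟹  sig = ⟨2 | 0⟩
  P = {4,6}:  v_{4} + v_{6} = 0  ⟹  sig = ⟨2 | 0⟩
  P = {1,3}:  v_{1} + v_{3} = v_{7}  ⟹  sig = ⟨2 | 1⟩
  P = {1,4}:  v_{1} + v_{4} = v_{2}  ⟹  sig = ⟨2 | 1⟩
  P = {1,6}:  v_{1} + v_{6} = v_{3}  ⟹  sig = ⟨2 | 1⟩
  P = {2,5}:  v_{2} + v_{5} = v_{4}  ⟹  sig = ⟨2 | 1⟩
  P = {2,6}:  v_{2} + v_{6} = v_{1}  ⟹  sig = ⟨2 | 1⟩
  P = {3,4}:  v_{3} + v_{4} = v_{1}  ⟹  sig = ⟨2 | 1⟩
  P = {3,5}:  v_{3} + v_{5} = v_{6}  ⟹  sig = ⟨2 | 1⟩
  P = {5,7}:  v_{5} + v_{7} = v_{3}  ⟹  sig = ⟨2 | 1⟩
  P = {2,3}:  v_{2} + v_{3} = 2·v_{1}  ⟹  sig = ⟨2 | 2⟩
  P = {4,7}:  v_{4} + v_{7} = 2·v_{1}  ⟹  sig = ⟨2 | 2⟩
  P = {6,7}:  v_{6} + v_{7} = 2·v_{3}  ⟹  sig = ⟨2 | 2⟩
  P = {2,7}:  v_{2} + v_{7} = 3·v_{1}  ⟹  sig = ⟨2 | 3⟩

so the primitive-relation signature multiset is
    ⟨2 | 0⟩
    ⟨2 | 0⟩
    ⟨2 | 1⟩
    ⟨2 | 1⟩
    ⟨2 | 1⟩
    ⟨2 | 1⟩
    ⟨2 | 1⟩
    ⟨2 | 1⟩
    ⟨2 | 1⟩
    ⟨2 | 1⟩
    ⟨2 | 2⟩
    ⟨2 | 2⟩
    ⟨2 | 2⟩
    ⟨2 | 3⟩


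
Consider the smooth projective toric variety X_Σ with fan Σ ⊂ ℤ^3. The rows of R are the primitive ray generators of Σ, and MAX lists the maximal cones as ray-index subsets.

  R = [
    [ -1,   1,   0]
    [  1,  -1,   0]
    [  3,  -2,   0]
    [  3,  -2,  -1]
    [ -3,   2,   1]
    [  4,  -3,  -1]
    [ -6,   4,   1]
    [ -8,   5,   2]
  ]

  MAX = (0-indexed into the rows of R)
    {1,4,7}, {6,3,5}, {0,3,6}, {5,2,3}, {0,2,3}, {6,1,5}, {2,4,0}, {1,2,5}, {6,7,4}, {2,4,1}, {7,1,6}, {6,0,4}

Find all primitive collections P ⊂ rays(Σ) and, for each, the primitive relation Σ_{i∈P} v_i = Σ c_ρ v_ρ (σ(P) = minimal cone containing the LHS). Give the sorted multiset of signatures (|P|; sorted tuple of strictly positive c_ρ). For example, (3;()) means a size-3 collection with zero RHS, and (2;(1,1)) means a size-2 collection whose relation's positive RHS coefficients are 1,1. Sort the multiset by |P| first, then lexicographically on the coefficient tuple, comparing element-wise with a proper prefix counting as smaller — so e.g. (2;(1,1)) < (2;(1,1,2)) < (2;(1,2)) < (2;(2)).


11 minimal non-faces of Δ(Σ) (on 8 rays):

  P={0,1}:  v_{0} + v_{1} = 0  ⇒ sig = (2;())
  P={3,4}:  v_{3} + v_{4} = 0  ⇒ sig = (2;())
  P={0,5}:  v_{0} + v_{5} = v_{3}  ⇒ sig = (2;(1))
  P={1,3}:  v_{1} + v_{3} = v_{5}  ⇒ sig = (2;(1))
  P={2,6}:  v_{2} + v_{6} = v_{4}  ⇒ sig = (2;(1))
  P={4,5}:  v_{4} + v_{5} = v_{1}  ⇒ sig = (2;(1))
  P={0,7}:  v_{0} + v_{7} = v_{4} + v_{6}  ⇒ sig = (2;(1,1))
  P={3,7}:  v_{3} + v_{7} = v_{1} + v_{6}  ⇒ sig = (2;(1,1))
  P={2,7}:  v_{2} + v_{7} = v_{1} + 2·v_{4}  ⇒ sig = (2;(1,2))
  P={5,7}:  v_{5} + v_{7} = 2·v_{1} + v_{6}  ⇒ sig = (2;(1,2))
  P={1,4,6}:  v_{1} + v_{4} + v_{6} = v_{7}  ⇒ sig = (3;(1))

Signatures (|P|; sorted positive RHS coefficients), sorted:
    (2;())
    (2;())
    (2;(1))
    (2;(1))
    (2;(1))
    (2;(1))
    (2;(1,1))
    (2;(1,1))
    (2;(1,2))
    (2;(1,2))
    (3;(1))


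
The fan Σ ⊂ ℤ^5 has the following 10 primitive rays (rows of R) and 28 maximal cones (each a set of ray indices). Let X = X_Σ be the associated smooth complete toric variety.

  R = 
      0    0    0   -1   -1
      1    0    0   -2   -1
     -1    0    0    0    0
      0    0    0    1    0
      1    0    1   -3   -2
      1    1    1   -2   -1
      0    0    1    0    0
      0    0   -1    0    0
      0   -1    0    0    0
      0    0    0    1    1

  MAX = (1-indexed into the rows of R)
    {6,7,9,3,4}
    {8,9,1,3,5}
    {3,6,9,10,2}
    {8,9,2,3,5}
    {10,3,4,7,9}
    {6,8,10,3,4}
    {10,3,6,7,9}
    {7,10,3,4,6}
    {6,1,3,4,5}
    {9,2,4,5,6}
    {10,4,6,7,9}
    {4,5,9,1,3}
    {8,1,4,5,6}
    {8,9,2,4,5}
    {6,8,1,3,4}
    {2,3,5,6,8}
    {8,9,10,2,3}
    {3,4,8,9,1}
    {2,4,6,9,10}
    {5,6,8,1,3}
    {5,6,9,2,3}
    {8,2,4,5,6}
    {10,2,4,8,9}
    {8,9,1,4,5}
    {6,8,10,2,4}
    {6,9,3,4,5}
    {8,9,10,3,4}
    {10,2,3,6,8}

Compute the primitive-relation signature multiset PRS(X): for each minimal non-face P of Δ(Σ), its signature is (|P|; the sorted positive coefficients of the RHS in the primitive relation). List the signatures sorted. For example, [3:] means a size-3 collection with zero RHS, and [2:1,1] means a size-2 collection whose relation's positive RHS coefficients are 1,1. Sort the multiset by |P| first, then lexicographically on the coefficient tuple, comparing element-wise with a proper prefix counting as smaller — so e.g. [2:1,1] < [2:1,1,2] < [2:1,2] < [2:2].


Primitive collections (12):

  P={1,10}:  v_{1} + v_{10} = 0 — sig = [2:]
  P={7,8}:  v_{7} + v_{8} = 0 — sig = [2:]
  P={1,2}:  v_{1} + v_{2} = v_{5} + v_{8} — sig = [2:1,1]
  P={2,7}:  v_{2} + v_{7} = v_{6} + v_{9} — sig = [2:1,1]
  P={5,10}:  v_{5} + v_{10} = v_{6} + v_{9} — sig = [2:1,1]
  P={1,7}:  v_{1} + v_{7} = v_{3} + v_{4} + v_{6} + v_{9} — sig = [2:1,1,1,1]
  P={5,7}:  v_{5} + v_{7} = v_{3} + v_{4} + 2·v_{6} + 2·v_{9} — sig = [2:1,1,2,2]
  P={1,6,9}:  v_{1} + v_{6} + v_{9} = v_{5} — sig = [3:1]
  P={2,3,4}:  v_{2} + v_{3} + v_{4} = v_{1} — sig = [3:1]
  P={6,8,9}:  v_{6} + v_{8} + v_{9} = v_{2} — sig = [3:1]
  P={3,4,5,8}:  v_{3} + v_{4} + v_{5} + v_{8} = 2·v_{1} — sig = [4:2]
  P={3,4,6,9,10}:  v_{3} + v_{4} + v_{6} + v_{9} + v_{10} = v_{7} — sig = [5:1]

so the primitive-relation signature multiset is
    [2:]
    [2:]
    [2:1,1]
    [2:1,1]
    [2:1,1]
    [2:1,1,1,1]
    [2:1,1,2,2]
    [3:1]
    [3:1]
    [3:1]
    [4:2]
    [5:1]


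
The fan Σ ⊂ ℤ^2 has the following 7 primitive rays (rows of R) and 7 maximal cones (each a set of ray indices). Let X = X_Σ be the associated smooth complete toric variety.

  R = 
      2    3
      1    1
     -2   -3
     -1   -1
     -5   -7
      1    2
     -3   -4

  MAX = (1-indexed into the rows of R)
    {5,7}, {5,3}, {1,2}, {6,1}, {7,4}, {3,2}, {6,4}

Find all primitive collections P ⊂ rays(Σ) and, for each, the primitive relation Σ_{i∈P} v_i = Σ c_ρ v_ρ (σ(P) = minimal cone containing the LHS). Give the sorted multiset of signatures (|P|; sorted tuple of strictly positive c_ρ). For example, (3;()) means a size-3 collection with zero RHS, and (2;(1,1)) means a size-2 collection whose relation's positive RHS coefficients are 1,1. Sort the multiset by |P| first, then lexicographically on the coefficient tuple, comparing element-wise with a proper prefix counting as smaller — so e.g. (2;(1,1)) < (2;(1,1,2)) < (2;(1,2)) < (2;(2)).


Minimal non-faces — 14 found among 7 rays, 7 max cones:

  {1,3}:  v_{1} + v_{3} = 0 ; sig = (2;())
  {2,4}:  v_{2} + v_{4} = 0 ; sig = (2;())
  {1,4}:  v_{1} + v_{4} = v_{6} ; sig = (2;(1))
  {1,5}:  v_{1} + v_{5} = v_{7} ; sig = (2;(1))
  {1,7}:  v_{1} + v_{7} = v_{4} ; sig = (2;(1))
  {2,6}:  v_{2} + v_{6} = v_{1} ; sig = (2;(1))
  {2,7}:  v_{2} + v_{7} = v_{3} ; sig = (2;(1))
  {3,4}:  v_{3} + v_{4} = v_{7} ; sig = (2;(1))
  {3,6}:  v_{3} + v_{6} = v_{4} ; sig = (2;(1))
  {3,7}:  v_{3} + v_{7} = v_{5} ; sig = (2;(1))
  {5,6}:  v_{5} + v_{6} = v_{4} + v_{7} ; sig = (2;(1,1))
  {2,5}:  v_{2} + v_{5} = 2·v_{3} ; sig = (2;(2))
  {4,5}:  v_{4} + v_{5} = 2·v_{7} ; sig = (2;(2))
  {6,7}:  v_{6} + v_{7} = 2·v_{4} ; sig = (2;(2))

so the primitive-relation signature multiset is
{ (2;()) ×2,  (2;(1)) ×8,  (2;(1,1)),  (2;(2)) ×3 }


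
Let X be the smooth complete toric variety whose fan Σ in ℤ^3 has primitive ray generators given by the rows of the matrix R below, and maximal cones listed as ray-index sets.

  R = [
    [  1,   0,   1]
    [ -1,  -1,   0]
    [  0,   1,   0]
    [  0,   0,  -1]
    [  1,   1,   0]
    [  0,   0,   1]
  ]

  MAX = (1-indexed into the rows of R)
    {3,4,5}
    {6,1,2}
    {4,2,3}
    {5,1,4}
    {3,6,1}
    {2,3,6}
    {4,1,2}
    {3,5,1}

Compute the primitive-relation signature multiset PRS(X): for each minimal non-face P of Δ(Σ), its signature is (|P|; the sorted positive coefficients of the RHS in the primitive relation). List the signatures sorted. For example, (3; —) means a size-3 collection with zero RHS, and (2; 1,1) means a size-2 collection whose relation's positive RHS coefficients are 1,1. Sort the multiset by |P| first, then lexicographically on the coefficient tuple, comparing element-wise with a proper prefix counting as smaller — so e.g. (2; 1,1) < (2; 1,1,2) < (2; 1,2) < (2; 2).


The 5 primitive collections of Σ (r=6, n=3):

  {2,5}:  v_{2} + v_{5} = 0  ⟹  sig = (2; —)
  {4,6}:  v_{4} + v_{6} = 0  ⟹  sig = (2; —)
  {5,6}:  v_{5} + v_{6} = v_{1} + v_{3}  ⟹  sig = (2; 1,1)
  {1,2,3}:  v_{1} + v_{2} + v_{3} = v_{6}  ⟹  sig = (3; 1)
  {1,3,4}:  v_{1} + v_{3} + v_{4} = v_{5}  ⟹  sig = (3; 1)

Sorted signature multiset PRS(X):
    (2; —)
    (2; —)
    (2; 1,1)
    (3; 1)
    (3; 1)


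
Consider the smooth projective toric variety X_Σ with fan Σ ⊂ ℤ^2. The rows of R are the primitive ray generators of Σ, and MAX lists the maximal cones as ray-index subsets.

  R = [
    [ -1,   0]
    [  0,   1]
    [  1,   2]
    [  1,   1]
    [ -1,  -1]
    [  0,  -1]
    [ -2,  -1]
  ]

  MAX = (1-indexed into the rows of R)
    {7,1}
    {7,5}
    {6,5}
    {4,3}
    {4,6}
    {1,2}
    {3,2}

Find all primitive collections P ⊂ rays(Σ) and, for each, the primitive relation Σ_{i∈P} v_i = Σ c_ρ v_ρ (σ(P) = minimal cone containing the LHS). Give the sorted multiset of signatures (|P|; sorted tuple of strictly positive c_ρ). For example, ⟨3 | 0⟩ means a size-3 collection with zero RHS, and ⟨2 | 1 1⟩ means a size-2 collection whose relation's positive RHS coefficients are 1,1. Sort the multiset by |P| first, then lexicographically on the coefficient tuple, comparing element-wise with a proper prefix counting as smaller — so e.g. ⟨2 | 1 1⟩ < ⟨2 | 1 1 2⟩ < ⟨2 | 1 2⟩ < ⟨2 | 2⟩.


The 14 primitive collections of Σ (r=7, n=2):

  • {2,6}:  v_{2} + v_{6} = 0 ; sig = ⟨2 | 0⟩
  • {4,5}:  v_{4} + v_{5} = 0 ; sig = ⟨2 | 0⟩
  • {1,4}:  v_{1} + v_{4} = v_{2} ; sig = ⟨2 | 1⟩
  • {1,5}:  v_{1} + v_{5} = v_{7} ; sig = ⟨2 | 1⟩
  • {1,6}:  v_{1} + v_{6} = v_{5} ; sig = ⟨2 | 1⟩
  • {2,4}:  v_{2} + v_{4} = v_{3} ; sig = ⟨2 | 1⟩
  • {2,5}:  v_{2} + v_{5} = v_{1} ; sig = ⟨2 | 1⟩
  • {3,5}:  v_{3} + v_{5} = v_{2} ; sig = ⟨2 | 1⟩
  • {3,6}:  v_{3} + v_{6} = v_{4} ; sig = ⟨2 | 1⟩
  • {4,7}:  v_{4} + v_{7} = v_{1} ; sig = ⟨2 | 1⟩
  • {3,7}:  v_{3} + v_{7} = v_{1} + v_{2} ; sig = ⟨2 | 1 1⟩
  • {1,3}:  v_{1} + v_{3} = 2·v_{2} ; sig = ⟨2 | 2⟩
  • {2,7}:  v_{2} + v_{7} = 2·v_{1} ; sig = ⟨2 | 2⟩
  • {6,7}:  v_{6} + v_{7} = 2·v_{5} ; sig = ⟨2 | 2⟩

so the primitive-relation signature multiset is
{ ⟨2 | 0⟩ ×2,  ⟨2 | 1⟩ ×8,  ⟨2 | 1 1⟩,  ⟨2 | 2⟩ ×3 }


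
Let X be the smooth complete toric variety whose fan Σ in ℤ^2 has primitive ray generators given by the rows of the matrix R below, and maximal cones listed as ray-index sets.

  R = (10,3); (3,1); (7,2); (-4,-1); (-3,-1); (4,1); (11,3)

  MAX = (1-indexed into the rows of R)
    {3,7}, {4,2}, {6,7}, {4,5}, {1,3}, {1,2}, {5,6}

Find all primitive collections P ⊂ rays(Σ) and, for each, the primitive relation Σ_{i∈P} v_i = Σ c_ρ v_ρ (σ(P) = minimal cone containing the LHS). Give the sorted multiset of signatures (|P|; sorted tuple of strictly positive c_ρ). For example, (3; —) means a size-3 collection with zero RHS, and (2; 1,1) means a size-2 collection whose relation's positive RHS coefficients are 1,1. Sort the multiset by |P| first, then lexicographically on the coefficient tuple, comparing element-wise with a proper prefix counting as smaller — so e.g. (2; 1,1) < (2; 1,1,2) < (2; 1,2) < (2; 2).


Minimal non-faces — 14 found among 7 rays, 7 max cones:

  P = {2,5}:  v_{2} + v_{5} = 0 ; sig = (2; —)
  P = {4,6}:  v_{4} + v_{6} = 0 ; sig = (2; —)
  P = {1,5}:  v_{1} + v_{5} = v_{3} ; sig = (2; 1)
  P = {2,3}:  v_{2} + v_{3} = v_{1} ; sig = (2; 1)
  P = {2,6}:  v_{2} + v_{6} = v_{3} ; sig = (2; 1)
  P = {3,4}:  v_{3} + v_{4} = v_{2} ; sig = (2; 1)
  P = {3,5}:  v_{3} + v_{5} = v_{6} ; sig = (2; 1)
  P = {3,6}:  v_{3} + v_{6} = v_{7} ; sig = (2; 1)
  P = {4,7}:  v_{4} + v_{7} = v_{3} ; sig = (2; 1)
  P = {1,4}:  v_{1} + v_{4} = 2·v_{2} ; sig = (2; 2)
  P = {1,6}:  v_{1} + v_{6} = 2·v_{3} ; sig = (2; 2)
  P = {2,7}:  v_{2} + v_{7} = 2·v_{3} ; sig = (2; 2)
  P = {5,7}:  v_{5} + v_{7} = 2·v_{6} ; sig = (2; 2)
  P = {1,7}:  v_{1} + v_{7} = 3·v_{3} ; sig = (2; 3)

so the primitive-relation signature multiset is
{ (2; —) ×2,  (2; 1) ×7,  (2; 2) ×4,  (2; 3) }


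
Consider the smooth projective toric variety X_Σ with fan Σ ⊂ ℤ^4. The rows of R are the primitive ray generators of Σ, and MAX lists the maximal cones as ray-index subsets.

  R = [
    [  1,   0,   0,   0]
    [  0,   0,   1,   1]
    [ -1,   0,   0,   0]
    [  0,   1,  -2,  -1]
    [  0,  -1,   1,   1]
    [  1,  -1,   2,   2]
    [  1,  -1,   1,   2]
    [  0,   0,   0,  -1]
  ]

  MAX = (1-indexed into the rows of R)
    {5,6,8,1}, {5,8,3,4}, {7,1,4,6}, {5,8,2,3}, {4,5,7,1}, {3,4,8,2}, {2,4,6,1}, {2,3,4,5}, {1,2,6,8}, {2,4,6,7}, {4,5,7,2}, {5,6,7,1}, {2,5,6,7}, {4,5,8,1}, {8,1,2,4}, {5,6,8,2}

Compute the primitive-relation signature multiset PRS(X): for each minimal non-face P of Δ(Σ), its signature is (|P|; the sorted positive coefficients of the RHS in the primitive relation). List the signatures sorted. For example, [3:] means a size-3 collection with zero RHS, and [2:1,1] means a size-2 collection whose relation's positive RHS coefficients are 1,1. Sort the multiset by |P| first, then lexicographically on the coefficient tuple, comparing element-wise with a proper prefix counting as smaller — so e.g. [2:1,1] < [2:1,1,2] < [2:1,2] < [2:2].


Primitive collections (9):

  P = {1,3}:  v_{1} + v_{3} = 0  →  sig = [2:]
  P = {3,6}:  v_{3} + v_{6} = v_{2} + v_{5}  →  sig = [2:1,1]
  P = {7,8}:  v_{7} + v_{8} = v_{1} + v_{5}  →  sig = [2:1,1]
  P = {3,7}:  v_{3} + v_{7} = v_{2} + v_{4} + 2·v_{5}  →  sig = [2:1,1,2]
  P = {1,2,5}:  v_{1} + v_{2} + v_{5} = v_{6}  →  sig = [3:1]
  P = {4,5,6}:  v_{4} + v_{5} + v_{6} = v_{7}  →  sig = [3:1]
  P = {4,6,8}:  v_{4} + v_{6} + v_{8} = v_{1}  →  sig = [3:1]
  P = {1,2,7}:  v_{1} + v_{2} + v_{7} = v_{4} + 2·v_{6}  →  sig = [3:1,2]
  P = {2,4,5,8}:  v_{2} + v_{4} + v_{5} + v_{8} = 0  →  sig = [4:]

so the primitive-relation signature multiset is
    |P|=2: 4 collections, coeffs (), (1,1), (1,1), (1,1,2)
    |P|=3: 4 collections, coeffs (1), (1), (1), (1,2)
    |P|=4: 1 collection, coeffs ()


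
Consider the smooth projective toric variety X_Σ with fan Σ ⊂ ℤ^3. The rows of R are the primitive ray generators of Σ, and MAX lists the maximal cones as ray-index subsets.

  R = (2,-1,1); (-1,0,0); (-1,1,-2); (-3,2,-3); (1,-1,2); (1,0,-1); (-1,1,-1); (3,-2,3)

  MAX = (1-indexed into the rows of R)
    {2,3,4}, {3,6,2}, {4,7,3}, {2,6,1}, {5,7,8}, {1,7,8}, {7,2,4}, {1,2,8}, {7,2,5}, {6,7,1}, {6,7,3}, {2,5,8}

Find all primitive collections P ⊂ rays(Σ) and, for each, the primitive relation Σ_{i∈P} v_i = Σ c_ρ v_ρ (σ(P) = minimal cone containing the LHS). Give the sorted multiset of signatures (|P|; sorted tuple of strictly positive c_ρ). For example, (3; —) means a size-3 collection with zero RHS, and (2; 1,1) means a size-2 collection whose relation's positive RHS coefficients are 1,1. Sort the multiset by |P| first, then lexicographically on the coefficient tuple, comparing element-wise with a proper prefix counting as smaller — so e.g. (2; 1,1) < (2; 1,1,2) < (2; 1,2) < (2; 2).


Primitive collections (14):

  P = {3,5}:  v_{3} + v_{5} = 0  ⟹  sig = (2; —)
  P = {4,8}:  v_{4} + v_{8} = 0  ⟹  sig = (2; —)
  P = {1,3}:  v_{1} + v_{3} = v_{6}  ⟹  sig = (2; 1)
  P = {1,4}:  v_{1} + v_{4} = v_{3}  ⟹  sig = (2; 1)
  P = {1,5}:  v_{1} + v_{5} = v_{8}  ⟹  sig = (2; 1)
  P = {3,8}:  v_{3} + v_{8} = v_{1}  ⟹  sig = (2; 1)
  P = {5,6}:  v_{5} + v_{6} = v_{1}  ⟹  sig = (2; 1)
  P = {4,5}:  v_{4} + v_{5} = v_{2} + v_{7}  ⟹  sig = (2; 1,1)
  P = {4,6}:  v_{4} + v_{6} = 2·v_{3}  ⟹  sig = (2; 2)
  P = {6,8}:  v_{6} + v_{8} = 2·v_{1}  ⟹  sig = (2; 2)
  P = {1,2,7}:  v_{1} + v_{2} + v_{7} = 0  ⟹  sig = (3; —)
  P = {2,3,7}:  v_{2} + v_{3} + v_{7} = v_{4}  ⟹  sig = (3; 1)
  P = {2,6,7}:  v_{2} + v_{6} + v_{7} = v_{3}  ⟹  sig = (3; 1)
  P = {2,7,8}:  v_{2} + v_{7} + v_{8} = v_{5}  ⟹  sig = (3; 1)

so the primitive-relation signature multiset is
    (2; —)
    (2; —)
    (2; 1)
    (2; 1)
    (2; 1)
    (2; 1)
    (2; 1)
    (2; 1,1)
    (2; 2)
    (2; 2)
    (3; —)
    (3; 1)
    (3; 1)
    (3; 1)


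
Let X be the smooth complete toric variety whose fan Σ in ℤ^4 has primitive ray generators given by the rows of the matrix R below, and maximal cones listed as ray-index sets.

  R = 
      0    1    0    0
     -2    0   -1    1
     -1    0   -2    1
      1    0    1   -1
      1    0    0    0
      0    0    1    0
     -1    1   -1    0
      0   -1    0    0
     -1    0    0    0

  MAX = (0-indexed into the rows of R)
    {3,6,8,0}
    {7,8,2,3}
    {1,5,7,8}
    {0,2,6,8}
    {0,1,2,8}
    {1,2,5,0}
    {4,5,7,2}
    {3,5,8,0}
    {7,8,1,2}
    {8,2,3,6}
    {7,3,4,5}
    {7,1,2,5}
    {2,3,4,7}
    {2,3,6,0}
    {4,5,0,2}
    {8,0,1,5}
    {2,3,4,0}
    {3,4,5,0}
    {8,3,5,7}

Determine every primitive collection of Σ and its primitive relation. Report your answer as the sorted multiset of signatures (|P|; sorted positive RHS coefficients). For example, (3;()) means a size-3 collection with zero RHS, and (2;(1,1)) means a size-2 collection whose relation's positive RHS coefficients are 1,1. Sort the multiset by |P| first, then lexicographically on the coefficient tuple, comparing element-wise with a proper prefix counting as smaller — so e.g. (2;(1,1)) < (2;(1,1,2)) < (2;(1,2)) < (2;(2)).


|primitive collections| = 11. Relations:

  P = {0,7}:  v_{0} + v_{7} = 0 ; sig = (2;())
  P = {4,8}:  v_{4} + v_{8} = 0 ; sig = (2;())
  P = {1,3}:  v_{1} + v_{3} = v_{8} ; sig = (2;(1))
  P = {1,4}:  v_{1} + v_{4} = v_{2} + v_{5} ; sig = (2;(1,1))
  P = {5,6}:  v_{5} + v_{6} = v_{0} + v_{8} ; sig = (2;(1,1))
  P = {4,6}:  v_{4} + v_{6} = v_{0} + v_{2} + v_{3} ; sig = (2;(1,1,1))
  P = {6,7}:  v_{6} + v_{7} = v_{2} + v_{3} + v_{8} ; sig = (2;(1,1,1))
  P = {1,6}:  v_{1} + v_{6} = v_{0} + v_{2} + 2·v_{8} ; sig = (2;(1,1,2))
  P = {2,3,5}:  v_{2} + v_{3} + v_{5} = 0 ; sig = (3;())
  P = {2,5,8}:  v_{2} + v_{5} + v_{8} = v_{1} ; sig = (3;(1))
  P = {0,2,3,8}:  v_{0} + v_{2} + v_{3} + v_{8} = v_{6} ; sig = (4;(1))

Signatures (|P|; sorted positive RHS coefficients), sorted:
    (2;())
    (2;())
    (2;(1))
    (2;(1,1))
    (2;(1,1))
    (2;(1,1,1))
    (2;(1,1,1))
    (2;(1,1,2))
    (3;())
    (3;(1))
    (4;(1))


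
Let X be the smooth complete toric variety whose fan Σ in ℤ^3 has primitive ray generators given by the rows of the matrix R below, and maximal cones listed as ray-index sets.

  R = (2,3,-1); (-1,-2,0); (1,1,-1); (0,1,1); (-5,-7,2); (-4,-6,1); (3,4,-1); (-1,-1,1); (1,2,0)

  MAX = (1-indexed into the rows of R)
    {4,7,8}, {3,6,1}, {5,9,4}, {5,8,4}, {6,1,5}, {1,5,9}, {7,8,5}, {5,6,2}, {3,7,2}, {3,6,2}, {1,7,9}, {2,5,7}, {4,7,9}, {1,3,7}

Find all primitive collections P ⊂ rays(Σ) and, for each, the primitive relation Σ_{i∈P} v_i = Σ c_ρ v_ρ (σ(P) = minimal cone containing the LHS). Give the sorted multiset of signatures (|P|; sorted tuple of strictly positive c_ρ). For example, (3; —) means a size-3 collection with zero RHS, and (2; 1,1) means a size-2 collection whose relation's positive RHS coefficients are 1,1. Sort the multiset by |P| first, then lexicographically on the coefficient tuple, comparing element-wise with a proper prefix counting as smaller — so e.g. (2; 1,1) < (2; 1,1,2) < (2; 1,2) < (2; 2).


Σ has 18 primitive collections:

  P = {2,9}:  v_{2} + v_{9} = 0 ; sig = (2; —)
  P = {3,8}:  v_{3} + v_{8} = 0 ; sig = (2; —)
  P = {1,2}:  v_{1} + v_{2} = v_{3} ; sig = (2; 1)
  P = {1,8}:  v_{1} + v_{8} = v_{9} ; sig = (2; 1)
  P = {2,4}:  v_{2} + v_{4} = v_{8} ; sig = (2; 1)
  P = {3,4}:  v_{3} + v_{4} = v_{9} ; sig = (2; 1)
  P = {3,5}:  v_{3} + v_{5} = v_{6} ; sig = (2; 1)
  P = {3,9}:  v_{3} + v_{9} = v_{1} ; sig = (2; 1)
  P = {6,7}:  v_{6} + v_{7} = v_{2} ; sig = (2; 1)
  P = {6,8}:  v_{6} + v_{8} = v_{5} ; sig = (2; 1)
  P = {8,9}:  v_{8} + v_{9} = v_{4} ; sig = (2; 1)
  P = {2,8}:  v_{2} + v_{8} = v_{5} + v_{7} ; sig = (2; 1,1)
  P = {4,6}:  v_{4} + v_{6} = v_{5} + v_{9} ; sig = (2; 1,1)
  P = {6,9}:  v_{6} + v_{9} = v_{1} + v_{5} ; sig = (2; 1,1)
  P = {1,4}:  v_{1} + v_{4} = 2·v_{9} ; sig = (2; 2)
  P = {1,5,7}:  v_{1} + v_{5} + v_{7} = 0 ; sig = (3; —)
  P = {5,7,9}:  v_{5} + v_{7} + v_{9} = v_{8} ; sig = (3; 1)
  P = {4,5,7}:  v_{4} + v_{5} + v_{7} = 2·v_{8} ; sig = (3; 2)

so the primitive-relation signature multiset is
    (2; —)
    (2; —)
    (2; 1)
    (2; 1)
    (2; 1)
    (2; 1)
    (2; 1)
    (2; 1)
    (2; 1)
    (2; 1)
    (2; 1)
    (2; 1,1)
    (2; 1,1)
    (2; 1,1)
    (2; 2)
    (3; —)
    (3; 1)
    (3; 2)


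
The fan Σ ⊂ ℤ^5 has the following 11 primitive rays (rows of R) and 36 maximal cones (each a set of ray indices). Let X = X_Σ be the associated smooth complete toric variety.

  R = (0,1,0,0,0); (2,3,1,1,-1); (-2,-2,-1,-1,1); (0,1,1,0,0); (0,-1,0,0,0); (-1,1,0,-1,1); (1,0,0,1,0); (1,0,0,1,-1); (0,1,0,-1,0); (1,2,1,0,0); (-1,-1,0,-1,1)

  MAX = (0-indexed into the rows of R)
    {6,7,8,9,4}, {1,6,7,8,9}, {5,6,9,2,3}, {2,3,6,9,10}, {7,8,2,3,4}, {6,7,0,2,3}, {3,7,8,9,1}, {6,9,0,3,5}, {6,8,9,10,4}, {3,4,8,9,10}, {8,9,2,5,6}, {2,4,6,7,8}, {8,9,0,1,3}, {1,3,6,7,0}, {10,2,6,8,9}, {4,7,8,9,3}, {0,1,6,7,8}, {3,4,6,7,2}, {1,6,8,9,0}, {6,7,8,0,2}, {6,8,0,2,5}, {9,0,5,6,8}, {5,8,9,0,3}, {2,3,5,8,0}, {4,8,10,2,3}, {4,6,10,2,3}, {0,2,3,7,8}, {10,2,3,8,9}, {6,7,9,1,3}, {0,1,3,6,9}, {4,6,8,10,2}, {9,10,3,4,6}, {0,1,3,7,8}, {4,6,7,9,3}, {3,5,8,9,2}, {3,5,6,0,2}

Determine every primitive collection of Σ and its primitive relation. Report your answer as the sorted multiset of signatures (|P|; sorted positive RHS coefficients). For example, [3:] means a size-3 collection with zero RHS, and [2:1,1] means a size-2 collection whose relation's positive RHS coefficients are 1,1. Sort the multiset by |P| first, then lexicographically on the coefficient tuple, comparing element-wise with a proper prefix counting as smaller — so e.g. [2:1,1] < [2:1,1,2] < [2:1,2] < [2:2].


Σ has 15 primitive collections:

  P={0,4}:  v_{0} + v_{4} = 0  so sig = [2:]
  P={1,2}:  v_{1} + v_{2} = v_{0}  so sig = [2:1]
  P={1,10}:  v_{1} + v_{10} = v_{9}  so sig = [2:1]
  P={5,7}:  v_{5} + v_{7} = v_{0}  so sig = [2:1]
  P={7,10}:  v_{7} + v_{10} = v_{4}  so sig = [2:1]
  P={0,10}:  v_{0} + v_{10} = v_{2} + v_{9}  so sig = [2:1,1]
  P={1,4}:  v_{1} + v_{4} = v_{7} + v_{9}  so sig = [2:1,1]
  P={4,5}:  v_{4} + v_{5} = v_{2} + v_{9}  so sig = [2:1,1]
  P={1,5}:  v_{1} + v_{5} = 2·v_{0} + v_{9}  so sig = [2:1,2]
  P={5,10}:  v_{5} + v_{10} = 2·v_{2} + 2·v_{9}  so sig = [2:2,2]
  P={2,7,9}:  v_{2} + v_{7} + v_{9} = 0  so sig = [3:]
  P={0,2,9}:  v_{0} + v_{2} + v_{9} = v_{5}  so sig = [3:1]
  P={0,7,9}:  v_{0} + v_{7} + v_{9} = v_{1}  so sig = [3:1]
  P={2,4,9}:  v_{2} + v_{4} + v_{9} = v_{10}  so sig = [3:1]
  P={3,6,8}:  v_{3} + v_{6} + v_{8} = v_{9}  so sig = [3:1]

Hence PRS(X_Σ) =
    |P|=2: 10 collections, coeffs (), (1), (1), (1), (1), (1,1), (1,1), (1,1), (1,2), (2,2)
    |P|=3: 5 collections, coeffs (), (1), (1), (1), (1)
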